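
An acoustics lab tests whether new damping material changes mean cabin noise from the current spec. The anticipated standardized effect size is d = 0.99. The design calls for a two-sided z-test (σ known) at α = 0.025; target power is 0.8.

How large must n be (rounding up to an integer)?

For power 0.8 need Φ(δ − z_{0.0125}) = 0.8, so δ = z_{0.0125} + z_{0.20} = 2.241 + 0.842 = 3.083.
(Ignoring the negligible lower-tail rejection probability gives the usual closed-form inversion.)
δ = d·√n ⇒ n = (δ/d)² = (3.083 / 0.99)² = 9.70.
Rounding up, n = 10.

n = 10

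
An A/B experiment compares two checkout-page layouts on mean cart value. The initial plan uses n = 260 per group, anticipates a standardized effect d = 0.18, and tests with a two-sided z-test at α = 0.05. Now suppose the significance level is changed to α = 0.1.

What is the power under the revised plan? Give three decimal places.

δ = d·√(n/2) = 0.18 × √(260/2) = 2.0523 (unchanged). New critical value: z_{0.05} = 1.645.
Revised power = Φ(δ − 1.645) + Φ(−δ − 1.645) = Φ(0.407) + Φ(-3.697) = 0.6582 + 0.0001 = 0.6583.

Power ≈ 0.658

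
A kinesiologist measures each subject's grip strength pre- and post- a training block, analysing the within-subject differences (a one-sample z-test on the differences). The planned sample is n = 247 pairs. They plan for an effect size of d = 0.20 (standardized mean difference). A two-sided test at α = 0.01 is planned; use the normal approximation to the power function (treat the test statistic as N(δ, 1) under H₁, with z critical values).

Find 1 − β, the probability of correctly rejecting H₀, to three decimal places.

Power ≈ 0.715

Noncentrality parameter: δ = d·√n = 0.20 × √247 = 3.1432
Critical value for a two-sided test at α = 0.01: z_{α/2} = 2.576.
Power = Φ(δ − 2.576) + Φ(−δ − 2.576) = Φ(0.567) + Φ(-5.719) = 0.7148 + 0.0000 = 0.7148.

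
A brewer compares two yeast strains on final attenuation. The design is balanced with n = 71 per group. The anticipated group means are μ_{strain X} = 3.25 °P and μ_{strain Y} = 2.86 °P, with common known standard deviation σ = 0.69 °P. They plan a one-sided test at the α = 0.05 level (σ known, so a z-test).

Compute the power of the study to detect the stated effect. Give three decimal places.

Power ≈ 0.958

Standardized effect: d = |μ_{strain X} − μ_{strain Y}| / σ = |3.25 − 2.86| / 0.69 = 0.5652
Noncentrality parameter: δ = d·√(n/2) = 0.5652 × √(71/2) = 3.3677
One-sided α = 0.05 → critical value z_{0.05} = 1.645.
Power = Φ(δ − 1.645) = Φ(1.723) = 0.9575.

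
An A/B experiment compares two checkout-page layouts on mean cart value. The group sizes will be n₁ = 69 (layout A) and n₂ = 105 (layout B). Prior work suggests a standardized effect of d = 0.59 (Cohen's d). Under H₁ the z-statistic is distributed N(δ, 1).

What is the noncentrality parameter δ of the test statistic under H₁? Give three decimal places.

δ = d / √(1/n₁ + 1/n₂) = 0.59 / √(1/69 + 1/105) = 3.8071

δ ≈ 3.807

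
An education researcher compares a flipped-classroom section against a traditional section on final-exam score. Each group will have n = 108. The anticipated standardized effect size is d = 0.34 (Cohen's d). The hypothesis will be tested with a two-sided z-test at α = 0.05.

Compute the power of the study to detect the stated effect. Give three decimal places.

Power ≈ 0.705

Noncentrality parameter: δ = d·√(n/2) = 0.34 × √(108/2) = 2.4985
Two-sided α = 0.05 → critical value z_{0.025} = 1.960.
Power = Φ(δ − 1.960) + Φ(−δ − 1.960) = Φ(0.539) + Φ(-4.458) = 0.7049 + 0.0000 = 0.7049.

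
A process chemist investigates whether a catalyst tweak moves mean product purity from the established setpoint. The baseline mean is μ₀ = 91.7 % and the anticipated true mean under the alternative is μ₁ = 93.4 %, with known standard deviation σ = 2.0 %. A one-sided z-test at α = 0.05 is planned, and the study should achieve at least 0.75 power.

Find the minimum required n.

n = 8

Standardized effect: d = |μ₁ − μ₀| / σ = |93.4 − 91.7| / 2.0 = 0.8500
For power 0.75 need Φ(δ − z_{0.05}) = 0.75, so δ = z_{0.05} + z_{0.25} = 1.645 + 0.674 = 2.319.
δ = d·√n ⇒ n = (δ/d)² = (2.319 / 0.8500)² = 7.45.
Rounding up, n = 8.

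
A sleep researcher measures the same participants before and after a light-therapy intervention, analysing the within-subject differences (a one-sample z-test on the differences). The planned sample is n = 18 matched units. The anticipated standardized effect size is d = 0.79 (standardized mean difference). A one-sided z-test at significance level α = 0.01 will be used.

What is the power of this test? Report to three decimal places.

Noncentrality parameter: δ = d·√n = 0.79 × √18 = 3.3517
Critical value for a one-sided test at α = 0.01: z_α = 2.326.
Power = P(Z > 2.326 − δ) = Φ(1.025) = 0.8474.

Power ≈ 0.847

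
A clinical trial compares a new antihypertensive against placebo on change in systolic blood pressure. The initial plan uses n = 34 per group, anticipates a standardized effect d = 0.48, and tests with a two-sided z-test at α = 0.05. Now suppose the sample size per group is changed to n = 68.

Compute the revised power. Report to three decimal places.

With n = 68 per group: δ = d·√(n/2) = 0.48 × √(68/2) = 2.7989. Critical value z_{0.025} = 1.960.
Revised power = Φ(δ − 1.960) + Φ(−δ − 1.960) = Φ(0.839) + Φ(-4.759) = 0.7992 + 0.0000 = 0.7992.

Power ≈ 0.799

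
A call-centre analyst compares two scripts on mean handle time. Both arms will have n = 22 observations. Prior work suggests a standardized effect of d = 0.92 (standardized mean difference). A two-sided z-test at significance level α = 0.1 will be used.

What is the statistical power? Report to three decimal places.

Noncentrality parameter: δ = d·√(n/2) = 0.92 × √(22/2) = 3.0513
Two-sided α = 0.1 → critical value z_{0.05} = 1.645.
Power = Φ(δ − 1.645) + Φ(−δ − 1.645) = Φ(1.406) + Φ(-4.696) = 0.9202 + 0.0000 = 0.9202.

Power ≈ 0.920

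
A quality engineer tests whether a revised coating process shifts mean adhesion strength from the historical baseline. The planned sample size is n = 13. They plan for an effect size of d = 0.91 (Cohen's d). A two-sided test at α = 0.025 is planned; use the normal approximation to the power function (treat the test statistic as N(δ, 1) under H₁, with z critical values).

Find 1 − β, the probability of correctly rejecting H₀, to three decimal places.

Power ≈ 0.851

Noncentrality parameter: δ = d·√n = 0.91 × √13 = 3.2811
Two-sided α = 0.025 → critical value z_{0.0125} = 2.241.
Power = Φ(δ − 2.241) + Φ(−δ − 2.241) = Φ(1.040) + Φ(-5.522) = 0.8507 + 0.0000 = 0.8507.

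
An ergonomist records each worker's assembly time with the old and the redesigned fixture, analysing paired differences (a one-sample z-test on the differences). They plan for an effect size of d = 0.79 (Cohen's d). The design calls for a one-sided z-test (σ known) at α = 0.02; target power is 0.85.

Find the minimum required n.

n = 16

For power 0.85 need Φ(δ − z_{0.02}) = 0.85, so δ = z_{0.02} + z_{0.15} = 2.054 + 1.036 = 3.090.
δ = d·√n ⇒ n = (δ/d)² = (3.090 / 0.79)² = 15.30.
Rounding up, n = 16.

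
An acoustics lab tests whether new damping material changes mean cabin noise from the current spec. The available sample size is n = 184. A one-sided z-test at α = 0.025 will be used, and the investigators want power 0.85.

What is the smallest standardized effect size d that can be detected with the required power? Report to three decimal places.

d ≈ 0.221

Need Φ(δ − 1.960) = 0.85, so δ = 1.960 + 1.036 = 2.996.
δ = d·√n ⇒ d = δ/√n = 2.996/√184 = 0.2209.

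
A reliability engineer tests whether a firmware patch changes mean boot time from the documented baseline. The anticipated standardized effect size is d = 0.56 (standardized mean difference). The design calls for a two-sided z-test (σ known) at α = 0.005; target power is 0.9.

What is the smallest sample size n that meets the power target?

n = 54

For power 0.9 need Φ(δ − z_{0.0025}) = 0.9, so δ = z_{0.0025} + z_{0.10} = 2.807 + 1.282 = 4.089.
(The Φ(−δ − z_{α/2}) term is vanishingly small for δ > 0 and is dropped in the standard sample-size formula.)
δ = d·√n ⇒ n = (δ/d)² = (4.089 / 0.56)² = 53.31.
Rounding up, n = 54.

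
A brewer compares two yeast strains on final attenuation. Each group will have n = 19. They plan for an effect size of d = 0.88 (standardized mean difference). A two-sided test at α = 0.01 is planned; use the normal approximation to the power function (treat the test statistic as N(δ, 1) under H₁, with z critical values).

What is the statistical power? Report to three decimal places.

Power ≈ 0.554

Noncentrality parameter: δ = d·√(n/2) = 0.88 × √(19/2) = 2.7123
Two-sided α = 0.01 → critical value z_{0.005} = 2.576.
Power = Φ(δ − 2.576) + Φ(−δ − 2.576) = Φ(0.137) + Φ(-5.288) = 0.5543 + 0.0000 = 0.5543.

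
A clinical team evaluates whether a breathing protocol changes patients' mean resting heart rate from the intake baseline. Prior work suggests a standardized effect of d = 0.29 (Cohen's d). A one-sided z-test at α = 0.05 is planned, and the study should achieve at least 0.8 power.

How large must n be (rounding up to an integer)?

n = 74

Set Φ(δ − 1.645) = 0.8; then δ − 1.645 = Φ⁻¹(0.8) = 0.842, giving δ = 2.486.
δ = d·√n ⇒ n = (δ/d)² = (2.486 / 0.29)² = 73.51.
Rounding up, n = 74.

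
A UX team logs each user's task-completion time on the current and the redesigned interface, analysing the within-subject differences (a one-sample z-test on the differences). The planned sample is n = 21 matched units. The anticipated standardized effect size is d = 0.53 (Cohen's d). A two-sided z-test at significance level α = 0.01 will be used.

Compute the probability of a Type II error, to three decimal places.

Noncentrality parameter: δ = d·√n = 0.53 × √21 = 2.4288
Critical value for a two-sided test at α = 0.01: z_{α/2} = 2.576.
Power = Φ(δ − 2.576) + Φ(−δ − 2.576) = Φ(-0.147) + Φ(-5.005) = 0.4415 + 0.0000 = 0.4415.
Type II error: β = 1 − power = 1 − 0.4415 = 0.5585.

β ≈ 0.558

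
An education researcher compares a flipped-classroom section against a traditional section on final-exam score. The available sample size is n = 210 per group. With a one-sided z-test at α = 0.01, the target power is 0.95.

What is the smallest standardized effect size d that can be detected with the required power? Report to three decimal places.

d ≈ 0.388

Required noncentrality: δ = z_{0.01} + z_{0.05} = 2.326 + 1.645 = 3.971.
δ = d·√(n/2) ⇒ d = δ/√(n/2) = 3.971/√(210/2) = 0.3875.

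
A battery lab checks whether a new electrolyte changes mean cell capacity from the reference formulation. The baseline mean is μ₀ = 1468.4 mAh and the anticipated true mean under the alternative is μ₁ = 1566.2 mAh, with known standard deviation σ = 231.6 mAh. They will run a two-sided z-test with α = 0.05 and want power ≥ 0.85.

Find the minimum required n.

Standardized effect: d = |μ₁ − μ₀| / σ = |1566.2 − 1468.4| / 231.6 = 0.4223
For power 0.85 need Φ(δ − z_{0.025}) = 0.85, so δ = z_{0.025} + z_{0.15} = 1.960 + 1.036 = 2.996.
(The Φ(−δ − z_{α/2}) term is vanishingly small for δ > 0 and is dropped in the standard sample-size formula.)
δ = d·√n ⇒ n = (δ/d)² = (2.996 / 0.4223)² = 50.35.
Rounding up, n = 51.

n = 51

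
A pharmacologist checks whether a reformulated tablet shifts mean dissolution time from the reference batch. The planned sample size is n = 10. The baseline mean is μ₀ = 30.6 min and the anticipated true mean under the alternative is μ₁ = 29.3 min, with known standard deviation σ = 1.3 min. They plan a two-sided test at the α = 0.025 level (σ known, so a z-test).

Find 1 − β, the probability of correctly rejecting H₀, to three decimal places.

Standardized effect: d = |μ₁ − μ₀| / σ = |29.3 − 30.6| / 1.3 = 1.0000
Noncentrality parameter: δ = d·√n = 1.0000 × √10 = 3.1623
Two-sided α = 0.025 → critical value z_{0.0125} = 2.241.
Power = Φ(δ − 2.241) + Φ(−δ − 2.241) = Φ(0.921) + Φ(-5.404) = 0.8214 + 0.0000 = 0.8214.

Power ≈ 0.821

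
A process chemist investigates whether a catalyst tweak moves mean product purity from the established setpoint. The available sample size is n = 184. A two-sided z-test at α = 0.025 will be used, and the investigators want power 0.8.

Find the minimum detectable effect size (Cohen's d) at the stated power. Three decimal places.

Need Φ(δ − 2.241) = 0.8, so δ = 2.241 + 0.842 = 3.083.
(Lower-tail contribution to power is negligible for δ > 0.)
δ = d·√n ⇒ d = δ/√n = 3.083/√184 = 0.2273.

d ≈ 0.227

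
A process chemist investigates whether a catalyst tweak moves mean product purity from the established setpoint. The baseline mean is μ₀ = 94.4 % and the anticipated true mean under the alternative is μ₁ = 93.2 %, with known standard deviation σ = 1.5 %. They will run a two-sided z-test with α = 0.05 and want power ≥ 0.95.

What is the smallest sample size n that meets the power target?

Standardized effect: d = |μ₁ − μ₀| / σ = |93.2 − 94.4| / 1.5 = 0.8000
Set Φ(δ − 1.960) = 0.95; then δ − 1.960 = Φ⁻¹(0.95) = 1.645, giving δ = 3.605.
(The Φ(−δ − z_{α/2}) term is vanishingly small for δ > 0 and is dropped in the standard sample-size formula.)
δ = d·√n ⇒ n = (δ/d)² = (3.605 / 0.8000)² = 20.30.
Round up to the next whole unit.

n = 21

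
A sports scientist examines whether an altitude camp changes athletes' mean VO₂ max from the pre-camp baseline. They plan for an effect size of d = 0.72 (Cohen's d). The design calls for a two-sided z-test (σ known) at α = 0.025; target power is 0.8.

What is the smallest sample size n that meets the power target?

n = 19

Set Φ(δ − 2.241) = 0.8; then δ − 2.241 = Φ⁻¹(0.8) = 0.842, giving δ = 3.083.
(Ignoring the negligible lower-tail rejection probability gives the usual closed-form inversion.)
δ = d·√n ⇒ n = (δ/d)² = (3.083 / 0.72)² = 18.34.
Round up to the next whole unit.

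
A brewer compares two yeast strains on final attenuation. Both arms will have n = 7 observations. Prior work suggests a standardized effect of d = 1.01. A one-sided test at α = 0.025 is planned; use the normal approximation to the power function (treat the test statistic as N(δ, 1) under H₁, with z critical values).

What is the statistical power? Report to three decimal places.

Noncentrality parameter: δ = d·√(n/2) = 1.01 × √(7/2) = 1.8895
One-sided α = 0.025 → critical value z_{0.025} = 1.960.
Power = P(Z > 1.960 − δ) = Φ(-0.070) = 0.4719.

Power ≈ 0.472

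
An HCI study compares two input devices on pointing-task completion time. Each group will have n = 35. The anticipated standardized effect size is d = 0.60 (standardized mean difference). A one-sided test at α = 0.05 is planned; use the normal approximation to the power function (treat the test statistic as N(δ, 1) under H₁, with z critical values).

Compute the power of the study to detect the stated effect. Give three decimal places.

Power ≈ 0.807

Noncentrality parameter: δ = d·√(n/2) = 0.60 × √(35/2) = 2.5100
Critical value for a one-sided test at α = 0.05: z_α = 1.645.
Power = P(Z > 1.645 − δ) = Φ(0.865) = 0.8065.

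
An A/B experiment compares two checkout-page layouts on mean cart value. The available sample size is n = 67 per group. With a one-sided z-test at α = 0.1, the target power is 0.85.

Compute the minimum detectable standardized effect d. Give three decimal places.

Required noncentrality: δ = z_{0.1} + z_{0.15} = 1.282 + 1.036 = 2.318.
δ = d·√(n/2) ⇒ d = δ/√(n/2) = 2.318/√(67/2) = 0.4005.

d ≈ 0.400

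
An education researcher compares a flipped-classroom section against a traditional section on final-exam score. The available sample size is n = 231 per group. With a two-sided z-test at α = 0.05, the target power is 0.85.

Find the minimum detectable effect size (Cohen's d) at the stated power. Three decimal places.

d ≈ 0.279

Required noncentrality: δ = z_{0.025} + z_{0.15} = 1.960 + 1.036 = 2.996.
(The second rejection-region term Φ(−δ − z_{α/2}) is negligible and dropped.)
δ = d·√(n/2) ⇒ d = δ/√(n/2) = 2.996/√(231/2) = 0.2788.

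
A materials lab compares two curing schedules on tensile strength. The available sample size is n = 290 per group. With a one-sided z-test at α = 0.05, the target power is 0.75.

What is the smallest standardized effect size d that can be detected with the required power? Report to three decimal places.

Required noncentrality: δ = z_{0.05} + z_{0.25} = 1.645 + 0.674 = 2.319.
δ = d·√(n/2) ⇒ d = δ/√(n/2) = 2.319/√(290/2) = 0.1926.

d ≈ 0.193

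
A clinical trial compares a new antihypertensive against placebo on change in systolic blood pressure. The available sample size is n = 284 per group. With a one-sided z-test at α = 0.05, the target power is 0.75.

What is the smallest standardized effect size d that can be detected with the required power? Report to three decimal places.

d ≈ 0.195

Need Φ(δ − 1.645) = 0.75, so δ = 1.645 + 0.674 = 2.319.
δ = d·√(n/2) ⇒ d = δ/√(n/2) = 2.319/√(284/2) = 0.1946.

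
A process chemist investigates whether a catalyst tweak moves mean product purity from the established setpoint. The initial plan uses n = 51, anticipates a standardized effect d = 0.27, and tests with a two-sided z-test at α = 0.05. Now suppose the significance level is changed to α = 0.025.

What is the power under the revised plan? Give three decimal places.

δ = d·√n = 0.27 × √51 = 1.9282 (unchanged). New critical value: z_{0.0125} = 2.241.
Revised power = Φ(δ − 2.241) + Φ(−δ − 2.241) = Φ(-0.313) + Φ(-4.170) = 0.3771 + 0.0000 = 0.3771.

Power ≈ 0.377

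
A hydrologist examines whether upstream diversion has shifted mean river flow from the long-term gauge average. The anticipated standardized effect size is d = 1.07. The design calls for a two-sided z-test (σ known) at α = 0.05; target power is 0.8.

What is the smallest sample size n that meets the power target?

n = 7

For power 0.8 need Φ(δ − z_{0.025}) = 0.8, so δ = z_{0.025} + z_{0.20} = 1.960 + 0.842 = 2.802.
(For δ > 0 the lower-tail rejection region contributes negligibly to power, so the one-term inversion is standard.)
δ = d·√n ⇒ n = (δ/d)² = (2.802 / 1.07)² = 6.86.
Rounding up, n = 7.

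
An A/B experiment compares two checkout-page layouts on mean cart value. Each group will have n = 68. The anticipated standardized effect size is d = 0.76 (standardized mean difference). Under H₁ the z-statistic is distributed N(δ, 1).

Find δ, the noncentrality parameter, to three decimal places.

δ ≈ 4.432

δ = d·√(n/2) = 0.76 × √(68/2) = 4.4315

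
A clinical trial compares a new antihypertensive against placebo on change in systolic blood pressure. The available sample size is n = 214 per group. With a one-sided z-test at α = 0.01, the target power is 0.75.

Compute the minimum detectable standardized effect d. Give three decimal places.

Need Φ(δ − 2.326) = 0.75, so δ = 2.326 + 0.674 = 3.001.
δ = d·√(n/2) ⇒ d = δ/√(n/2) = 3.001/√(214/2) = 0.2901.

d ≈ 0.290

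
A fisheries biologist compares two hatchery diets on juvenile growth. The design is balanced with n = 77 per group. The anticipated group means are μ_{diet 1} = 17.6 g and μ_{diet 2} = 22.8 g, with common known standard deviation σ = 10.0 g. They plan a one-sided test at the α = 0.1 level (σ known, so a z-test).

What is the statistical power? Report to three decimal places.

Power ≈ 0.974

Standardized effect: d = |μ_{diet 1} − μ_{diet 2}| / σ = |17.6 − 22.8| / 10.0 = 0.5200
Noncentrality parameter: λ = d·√(n/2) = 0.5200 × √(77/2) = 3.2265
One-sided α = 0.1 → critical value z_{0.1} = 1.282.
Power = Φ(λ − 1.282) = Φ(1.945) = 0.9741.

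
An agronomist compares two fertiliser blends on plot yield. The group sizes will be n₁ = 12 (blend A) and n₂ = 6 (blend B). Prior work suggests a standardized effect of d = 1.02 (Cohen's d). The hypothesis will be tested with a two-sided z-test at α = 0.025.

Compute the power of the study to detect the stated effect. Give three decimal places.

Noncentrality parameter: δ = d / √(1/n₁ + 1/n₂) = 1.02 / √(1/12 + 1/6) = 2.0400
Critical value for a two-sided test at α = 0.025: z_{α/2} = 2.241.
Power = Φ(δ − 2.241) + Φ(−δ − 2.241) = Φ(-0.201) + Φ(-4.281) = 0.4202 + 0.0000 = 0.4202.

Power ≈ 0.420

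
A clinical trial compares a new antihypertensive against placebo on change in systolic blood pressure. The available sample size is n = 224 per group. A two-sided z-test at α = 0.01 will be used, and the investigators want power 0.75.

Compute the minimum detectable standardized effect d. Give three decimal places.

Need Φ(δ − 2.576) = 0.75, so δ = 2.576 + 0.674 = 3.250.
(Lower-tail contribution to power is negligible for δ > 0.)
δ = d·√(n/2) ⇒ d = δ/√(n/2) = 3.250/√(224/2) = 0.3071.

d ≈ 0.307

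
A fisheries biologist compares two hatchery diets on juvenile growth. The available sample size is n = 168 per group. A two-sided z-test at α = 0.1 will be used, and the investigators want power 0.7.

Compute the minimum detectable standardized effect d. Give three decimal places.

d ≈ 0.237

Required noncentrality: δ = z_{0.05} + z_{0.30} = 1.645 + 0.524 = 2.169.
(The second rejection-region term Φ(−δ − z_{α/2}) is negligible and dropped.)
δ = d·√(n/2) ⇒ d = δ/√(n/2) = 2.169/√(168/2) = 0.2367.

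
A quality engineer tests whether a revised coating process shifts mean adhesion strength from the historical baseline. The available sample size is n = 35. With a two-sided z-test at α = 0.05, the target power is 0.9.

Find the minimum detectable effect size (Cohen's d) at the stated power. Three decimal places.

d ≈ 0.548

Need Φ(δ − 1.960) = 0.9, so δ = 1.960 + 1.282 = 3.242.
(Lower-tail contribution to power is negligible for δ > 0.)
δ = d·√n ⇒ d = δ/√n = 3.242/√35 = 0.5479.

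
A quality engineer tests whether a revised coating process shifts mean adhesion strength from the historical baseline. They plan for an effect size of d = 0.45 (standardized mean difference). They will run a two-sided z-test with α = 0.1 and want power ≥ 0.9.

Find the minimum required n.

n = 43

For power 0.9 need Φ(δ − z_{0.05}) = 0.9, so δ = z_{0.05} + z_{0.10} = 1.645 + 1.282 = 2.926.
(For δ > 0 the lower-tail rejection region contributes negligibly to power, so the one-term inversion is standard.)
δ = d·√n ⇒ n = (δ/d)² = (2.926 / 0.45)² = 42.29.
Rounding up, n = 43.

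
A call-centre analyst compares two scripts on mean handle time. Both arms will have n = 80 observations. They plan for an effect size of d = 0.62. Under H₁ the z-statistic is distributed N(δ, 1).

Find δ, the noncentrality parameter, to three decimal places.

δ ≈ 3.921

The noncentrality parameter scales effect size by the design's sample-size factor: δ = d·√(n/2) = 0.62 × √(80/2) = 3.9212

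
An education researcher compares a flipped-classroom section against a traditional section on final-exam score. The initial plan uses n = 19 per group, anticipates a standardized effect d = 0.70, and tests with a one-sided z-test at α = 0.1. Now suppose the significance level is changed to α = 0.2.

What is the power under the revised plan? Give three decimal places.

Power ≈ 0.906

δ = d·√(n/2) = 0.70 × √(19/2) = 2.1575 (unchanged). New critical value: z_{0.2} = 0.842.
Revised power = Φ(δ − 0.842) = Φ(1.316) = 0.9059.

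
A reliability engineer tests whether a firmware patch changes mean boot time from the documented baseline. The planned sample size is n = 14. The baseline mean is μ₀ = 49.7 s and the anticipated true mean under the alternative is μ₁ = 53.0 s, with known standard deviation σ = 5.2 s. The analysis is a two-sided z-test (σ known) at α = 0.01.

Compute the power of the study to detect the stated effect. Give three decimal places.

Power ≈ 0.420

Standardized effect: d = |μ₁ − μ₀| / σ = |53.0 − 49.7| / 5.2 = 0.6346
Noncentrality parameter: δ = d·√n = 0.6346 × √14 = 2.3745
Critical value for a two-sided test at α = 0.01: z_{α/2} = 2.576.
Power = Φ(δ − 2.576) + Φ(−δ − 2.576) = Φ(-0.201) + Φ(-4.950) = 0.4202 + 0.0000 = 0.4202.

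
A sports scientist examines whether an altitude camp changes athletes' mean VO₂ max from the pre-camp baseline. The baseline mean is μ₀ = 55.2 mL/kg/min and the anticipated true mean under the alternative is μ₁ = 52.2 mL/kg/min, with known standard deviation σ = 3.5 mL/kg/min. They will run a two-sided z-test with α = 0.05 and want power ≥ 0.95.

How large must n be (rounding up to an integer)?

Standardized effect: d = |μ₁ − μ₀| / σ = |52.2 − 55.2| / 3.5 = 0.8571
For power 0.95 need Φ(δ − z_{0.025}) = 0.95, so δ = z_{0.025} + z_{0.05} = 1.960 + 1.645 = 3.605.
(For δ > 0 the lower-tail rejection region contributes negligibly to power, so the one-term inversion is standard.)
δ = d·√n ⇒ n = (δ/d)² = (3.605 / 0.8571)² = 17.69.
Rounding up, n = 18.

n = 18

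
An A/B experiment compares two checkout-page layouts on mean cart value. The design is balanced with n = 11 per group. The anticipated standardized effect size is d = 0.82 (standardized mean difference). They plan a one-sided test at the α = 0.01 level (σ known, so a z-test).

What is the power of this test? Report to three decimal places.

Power ≈ 0.343

Noncentrality parameter: δ = d·√(n/2) = 0.82 × √(11/2) = 1.9231
One-sided α = 0.01 → critical value z_{0.01} = 2.326.
Power = Φ(δ − 2.326) = Φ(-0.403) = 0.3434.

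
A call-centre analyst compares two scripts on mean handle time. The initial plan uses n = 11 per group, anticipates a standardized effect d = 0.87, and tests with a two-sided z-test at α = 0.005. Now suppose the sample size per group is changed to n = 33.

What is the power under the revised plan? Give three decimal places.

Power ≈ 0.766

With n = 33 per group: δ = d·√(n/2) = 0.87 × √(33/2) = 3.5340. Critical value z_{0.0025} = 2.807.
Revised power = Φ(δ − 2.807) + Φ(−δ − 2.807) = Φ(0.727) + Φ(-6.341) = 0.7664 + 0.0000 = 0.7664.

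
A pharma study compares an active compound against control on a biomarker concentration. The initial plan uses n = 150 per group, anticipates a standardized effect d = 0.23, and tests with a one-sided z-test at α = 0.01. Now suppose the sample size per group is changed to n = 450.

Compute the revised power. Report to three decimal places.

Power ≈ 0.869

With n = 450 per group: δ = d·√(n/2) = 0.23 × √(450/2) = 3.4500. Critical value z_{0.01} = 2.326.
Revised power = P(Z > 2.326 − δ) = Φ(1.124) = 0.8694.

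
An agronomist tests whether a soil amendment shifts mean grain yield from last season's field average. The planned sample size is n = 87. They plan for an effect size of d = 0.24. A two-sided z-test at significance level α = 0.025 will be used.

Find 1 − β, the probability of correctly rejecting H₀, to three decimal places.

Noncentrality parameter: δ = d·√n = 0.24 × √87 = 2.2386
Critical value for a two-sided test at α = 0.025: z_{α/2} = 2.241.
Power = Φ(δ − 2.241) + Φ(−δ − 2.241) = Φ(-0.003) + Φ(-4.480) = 0.4989 + 0.0000 = 0.4989.

Power ≈ 0.499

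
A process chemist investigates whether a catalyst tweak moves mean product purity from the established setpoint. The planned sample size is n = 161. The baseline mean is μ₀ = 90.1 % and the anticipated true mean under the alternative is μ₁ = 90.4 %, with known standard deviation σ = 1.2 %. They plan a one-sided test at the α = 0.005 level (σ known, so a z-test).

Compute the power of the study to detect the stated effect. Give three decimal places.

Standardized effect: d = |μ₁ − μ₀| / σ = |90.4 − 90.1| / 1.2 = 0.2500
Noncentrality parameter: δ = d·√n = 0.2500 × √161 = 3.1721
One-sided α = 0.005 → critical value z_{0.005} = 2.576.
Power = P(Z > 2.576 − δ) = Φ(0.596) = 0.7245.

Power ≈ 0.725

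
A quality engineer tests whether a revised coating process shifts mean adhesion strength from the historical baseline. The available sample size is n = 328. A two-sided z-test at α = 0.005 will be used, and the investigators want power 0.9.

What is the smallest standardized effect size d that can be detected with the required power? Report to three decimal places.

d ≈ 0.226

Required noncentrality: δ = z_{0.0025} + z_{0.10} = 2.807 + 1.282 = 4.089.
(The second rejection-region term Φ(−δ − z_{α/2}) is negligible and dropped.)
δ = d·√n ⇒ d = δ/√n = 4.089/√328 = 0.2258.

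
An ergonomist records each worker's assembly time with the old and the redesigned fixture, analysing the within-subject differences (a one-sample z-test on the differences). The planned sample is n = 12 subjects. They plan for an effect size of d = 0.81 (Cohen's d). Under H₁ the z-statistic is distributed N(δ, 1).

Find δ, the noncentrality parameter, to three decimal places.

δ ≈ 2.806

The noncentrality parameter scales effect size by the design's sample-size factor: δ = d·√n = 0.81 × √12 = 2.8059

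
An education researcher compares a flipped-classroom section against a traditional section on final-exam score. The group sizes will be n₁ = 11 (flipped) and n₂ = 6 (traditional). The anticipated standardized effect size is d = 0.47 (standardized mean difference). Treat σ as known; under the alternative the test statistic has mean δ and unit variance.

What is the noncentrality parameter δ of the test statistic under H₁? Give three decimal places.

δ ≈ 0.926

The noncentrality parameter scales effect size by the design's sample-size factor: δ = d / √(1/n₁ + 1/n₂) = 0.47 / √(1/11 + 1/6) = 0.9261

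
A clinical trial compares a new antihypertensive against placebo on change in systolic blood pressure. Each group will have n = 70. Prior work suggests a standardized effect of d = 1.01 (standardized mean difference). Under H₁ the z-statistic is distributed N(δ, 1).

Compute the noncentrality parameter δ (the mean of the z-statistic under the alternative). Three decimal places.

δ ≈ 5.975

δ = d·√(n/2) = 1.01 × √(70/2) = 5.9752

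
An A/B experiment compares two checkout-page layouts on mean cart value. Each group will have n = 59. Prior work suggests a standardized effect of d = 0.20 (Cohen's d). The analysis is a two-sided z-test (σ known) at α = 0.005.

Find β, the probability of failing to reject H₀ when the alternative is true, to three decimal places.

Noncentrality parameter: δ = d·√(n/2) = 0.20 × √(59/2) = 1.0863
Two-sided α = 0.005 → critical value z_{0.0025} = 2.807.
Power = Φ(δ − 2.807) + Φ(−δ − 2.807) = Φ(-1.721) + Φ(-3.893) = 0.0426 + 0.0000 = 0.0427.
Type II error: β = 1 − power = 1 − 0.0427 = 0.9573.

β ≈ 0.957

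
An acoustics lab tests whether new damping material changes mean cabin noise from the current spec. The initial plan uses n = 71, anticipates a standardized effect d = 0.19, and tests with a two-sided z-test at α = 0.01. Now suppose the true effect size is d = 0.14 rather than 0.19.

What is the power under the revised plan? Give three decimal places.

With d = 0.14: δ = d·√n = 0.14 × √71 = 1.1797. Critical value z_{0.005} = 2.576.
Revised power = Φ(δ − 2.576) + Φ(−δ − 2.576) = Φ(-1.396) + Φ(-3.755) = 0.0813 + 0.0001 = 0.0814.

Power ≈ 0.081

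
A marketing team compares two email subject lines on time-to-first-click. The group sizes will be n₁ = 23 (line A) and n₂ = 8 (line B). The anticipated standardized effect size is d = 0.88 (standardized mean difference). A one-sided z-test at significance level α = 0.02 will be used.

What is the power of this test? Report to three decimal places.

Noncentrality parameter: δ = d / √(1/n₁ + 1/n₂) = 0.88 / √(1/23 + 1/8) = 2.1439
One-sided α = 0.02 → critical value z_{0.02} = 2.054.
Power = P(Z > 2.054 − δ) = Φ(0.090) = 0.5359.

Power ≈ 0.536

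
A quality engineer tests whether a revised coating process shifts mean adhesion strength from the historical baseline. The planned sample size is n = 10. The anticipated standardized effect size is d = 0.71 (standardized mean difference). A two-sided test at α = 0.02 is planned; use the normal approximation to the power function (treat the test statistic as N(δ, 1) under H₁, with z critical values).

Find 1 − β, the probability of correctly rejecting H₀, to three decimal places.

Noncentrality parameter: δ = d·√n = 0.71 × √10 = 2.2452
Critical value for a two-sided test at α = 0.02: z_{α/2} = 2.326.
Power = Φ(δ − 2.326) + Φ(−δ − 2.326) = Φ(-0.081) + Φ(-4.572) = 0.4677 + 0.0000 = 0.4677.

Power ≈ 0.468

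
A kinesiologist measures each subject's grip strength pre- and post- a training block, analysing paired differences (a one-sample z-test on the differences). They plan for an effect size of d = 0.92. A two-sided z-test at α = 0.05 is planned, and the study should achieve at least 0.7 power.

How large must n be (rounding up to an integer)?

Set Φ(δ − 1.960) = 0.7; then δ − 1.960 = Φ⁻¹(0.7) = 0.524, giving δ = 2.484.
(Ignoring the negligible lower-tail rejection probability gives the usual closed-form inversion.)
δ = d·√n ⇒ n = (δ/d)² = (2.484 / 0.92)² = 7.29.
Round up to the next whole unit.

n = 8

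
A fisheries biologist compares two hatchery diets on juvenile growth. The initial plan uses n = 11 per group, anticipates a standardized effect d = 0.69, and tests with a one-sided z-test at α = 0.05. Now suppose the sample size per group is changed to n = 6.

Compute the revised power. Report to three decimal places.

With n = 6 per group: δ = d·√(n/2) = 0.69 × √(6/2) = 1.1951. Critical value z_{0.05} = 1.645.
Revised power = P(Z > 1.645 − δ) = Φ(-0.450) = 0.3264.

Power ≈ 0.326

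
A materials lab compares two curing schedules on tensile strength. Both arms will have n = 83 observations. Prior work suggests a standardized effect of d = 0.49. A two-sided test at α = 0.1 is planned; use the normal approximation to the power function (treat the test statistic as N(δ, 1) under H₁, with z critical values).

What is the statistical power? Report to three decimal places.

Power ≈ 0.935

Noncentrality parameter: δ = d·√(n/2) = 0.49 × √(83/2) = 3.1566
Critical value for a two-sided test at α = 0.1: z_{α/2} = 1.645.
Power = Φ(δ − 1.645) + Φ(−δ − 1.645) = Φ(1.512) + Φ(-4.801) = 0.9347 + 0.0000 = 0.9347.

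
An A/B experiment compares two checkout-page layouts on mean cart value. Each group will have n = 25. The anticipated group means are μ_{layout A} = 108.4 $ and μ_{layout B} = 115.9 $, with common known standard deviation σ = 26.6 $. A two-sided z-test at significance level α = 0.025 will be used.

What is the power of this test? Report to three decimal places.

Standardized effect: d = |μ_{layout A} − μ_{layout B}| / σ = |108.4 − 115.9| / 26.6 = 0.2820
Noncentrality parameter: δ = d·√(n/2) = 0.2820 × √(25/2) = 0.9969
Critical value for a two-sided test at α = 0.025: z_{α/2} = 2.241.
Power = Φ(δ − 2.241) + Φ(−δ − 2.241) = Φ(-1.245) + Φ(-3.238) = 0.1067 + 0.0006 = 0.1073.

Power ≈ 0.107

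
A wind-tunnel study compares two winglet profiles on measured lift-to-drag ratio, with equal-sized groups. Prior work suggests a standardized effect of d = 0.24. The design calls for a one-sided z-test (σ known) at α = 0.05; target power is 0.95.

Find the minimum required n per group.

Set Φ(δ − 1.645) = 0.95; then δ − 1.645 = Φ⁻¹(0.95) = 1.645, giving δ = 3.290.
δ = d·√(n/2) ⇒ n = 2(δ/d)² = 2 × (3.290 / 0.24)² = 375.77.
Round up to the next whole unit.

n = 376 per group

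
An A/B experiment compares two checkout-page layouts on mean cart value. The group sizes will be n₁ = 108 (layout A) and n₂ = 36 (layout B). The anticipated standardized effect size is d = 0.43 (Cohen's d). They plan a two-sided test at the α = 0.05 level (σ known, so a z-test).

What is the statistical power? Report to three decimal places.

Noncentrality parameter: δ = d / √(1/n₁ + 1/n₂) = 0.43 / √(1/108 + 1/36) = 2.2343
Two-sided α = 0.05 → critical value z_{0.025} = 1.960.
Power = Φ(δ − 1.960) + Φ(−δ − 1.960) = Φ(0.274) + Φ(-4.194) = 0.6081 + 0.0000 = 0.6081.

Power ≈ 0.608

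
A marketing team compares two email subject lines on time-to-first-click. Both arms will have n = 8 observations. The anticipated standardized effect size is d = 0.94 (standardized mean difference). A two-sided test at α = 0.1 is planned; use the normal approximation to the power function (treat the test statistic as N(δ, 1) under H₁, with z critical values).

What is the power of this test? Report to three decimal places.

Noncentrality parameter: δ = d·√(n/2) = 0.94 × √(8/2) = 1.8800
Critical value for a two-sided test at α = 0.1: z_{α/2} = 1.645.
Power = Φ(δ − 1.645) + Φ(−δ − 1.645) = Φ(0.235) + Φ(-3.525) = 0.5930 + 0.0002 = 0.5932.

Power ≈ 0.593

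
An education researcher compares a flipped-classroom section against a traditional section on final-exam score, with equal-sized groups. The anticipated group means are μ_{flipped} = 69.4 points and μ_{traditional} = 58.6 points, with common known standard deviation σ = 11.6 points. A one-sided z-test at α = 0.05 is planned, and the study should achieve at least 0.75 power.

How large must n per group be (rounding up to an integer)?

n = 13 per group

Standardized effect: d = |μ_{flipped} − μ_{traditional}| / σ = |69.4 − 58.6| / 11.6 = 0.9310
Set Φ(δ − 1.645) = 0.75; then δ − 1.645 = Φ⁻¹(0.75) = 0.674, giving δ = 2.319.
δ = d·√(n/2) ⇒ n = 2(δ/d)² = 2 × (2.319 / 0.9310)² = 12.41.
Round up to the next whole unit.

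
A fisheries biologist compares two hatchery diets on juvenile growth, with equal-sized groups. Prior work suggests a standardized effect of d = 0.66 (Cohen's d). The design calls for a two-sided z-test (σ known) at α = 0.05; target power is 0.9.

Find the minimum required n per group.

For power 0.9 need Φ(δ − z_{0.025}) = 0.9, so δ = z_{0.025} + z_{0.10} = 1.960 + 1.282 = 3.242.
(For δ > 0 the lower-tail rejection region contributes negligibly to power, so the one-term inversion is standard.)
δ = d·√(n/2) ⇒ n = 2(δ/d)² = 2 × (3.242 / 0.66)² = 48.24.
Rounding up, n = 49 per group.

n = 49 per group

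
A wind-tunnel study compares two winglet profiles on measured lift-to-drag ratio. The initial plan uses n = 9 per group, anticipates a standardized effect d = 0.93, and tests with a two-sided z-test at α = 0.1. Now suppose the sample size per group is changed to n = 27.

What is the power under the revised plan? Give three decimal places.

With n = 27 per group: δ = d·√(n/2) = 0.93 × √(27/2) = 3.4170. Critical value z_{0.05} = 1.645.
Revised power = Φ(δ − 1.645) + Φ(−δ − 1.645) = Φ(1.772) + Φ(-5.062) = 0.9618 + 0.0000 = 0.9618.

Power ≈ 0.962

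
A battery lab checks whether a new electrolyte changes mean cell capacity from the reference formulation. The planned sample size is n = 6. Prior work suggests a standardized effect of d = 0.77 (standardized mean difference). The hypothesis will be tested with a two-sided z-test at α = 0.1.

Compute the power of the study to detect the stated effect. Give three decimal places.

Power ≈ 0.596

Noncentrality parameter: δ = d·√n = 0.77 × √6 = 1.8861
Two-sided α = 0.1 → critical value z_{0.05} = 1.645.
Power = Φ(δ − 1.645) + Φ(−δ − 1.645) = Φ(0.241) + Φ(-3.531) = 0.5953 + 0.0002 = 0.5955.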